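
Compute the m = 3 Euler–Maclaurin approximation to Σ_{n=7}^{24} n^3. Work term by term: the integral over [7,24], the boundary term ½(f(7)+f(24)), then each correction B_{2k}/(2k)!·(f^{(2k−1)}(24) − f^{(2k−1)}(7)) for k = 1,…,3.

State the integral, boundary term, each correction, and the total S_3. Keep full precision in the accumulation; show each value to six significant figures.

S_3 ≈ 89559.0

Integral: ∫_7^24 x^3 dx = 82343.8.
Boundary: ½(f(7) + f(24)) = ½(343.000 + 13824.0) = 7083.50.
Running total after boundary: 89427.2.
k=1: B_{2}/(2)! × [f^{(1)}(24) − f^{(1)}(7)] = 1/12 × (1728.00 − 147.000) = 131.750.
Running total after k=1: 89559.0.
k=2: B_{4}/(4)! × [f^{(3)}(24) − f^{(3)}(7)] = −1/720 × (6.00000 − 6.00000) = 0.00000.
Running total after k=2: 89559.0.
k=3: B_{6}/(6)! × [f^{(5)}(24) − f^{(5)}(7)] = 1/30240 × (0.00000 − 0.00000) = 0.00000.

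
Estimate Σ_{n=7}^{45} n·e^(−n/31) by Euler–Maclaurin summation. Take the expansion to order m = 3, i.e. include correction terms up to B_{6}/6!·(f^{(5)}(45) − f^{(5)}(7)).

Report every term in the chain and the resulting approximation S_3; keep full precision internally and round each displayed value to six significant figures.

The integral term ∫_7^45 x·e^(−x/31) dx = 388.137.
Endpoint term: (f(7) + f(45))/2 = (5.58511 + 10.5387)/2 = 8.06188.
So far: 396.199.
k=1: B_{2}/(2)! × [f^{(1)}(45) − f^{(1)}(7)] = 1/12 × (-0.105764 − 0.617708) = -0.0602893.
After k=1: 396.138.
k=2: B_{4}/(4)! × [f^{(3)}(45) − f^{(3)}(7)] = −1/720 × (0.000377336 − 0.00230328) = 2.67492e-06.
After k=2: 396.138.
k=3: B_{6}/(6)! × [f^{(5)}(45) − f^{(5)}(7)] = 1/30240 × (8.99822e-07 − 4.12465e-06) = -1.06641e-10.

S_3 ≈ 396.138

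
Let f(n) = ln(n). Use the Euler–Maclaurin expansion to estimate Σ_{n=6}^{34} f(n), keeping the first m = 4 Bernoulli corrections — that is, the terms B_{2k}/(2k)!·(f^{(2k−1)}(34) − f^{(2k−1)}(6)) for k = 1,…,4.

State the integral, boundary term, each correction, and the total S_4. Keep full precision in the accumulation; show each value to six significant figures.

S_4 ≈ 83.7933

The integral term ∫_6^34 ln(x) dx = 81.1457.
Endpoint term: (f(6) + f(34))/2 = (1.79176 + 3.52636)/2 = 2.65906.
Running total after boundary: 83.8048.
Order-1 term: 1/12 · (0.0294118 − 0.166667) = -0.0114379.
Partial sum through k=1: 83.7933.
Order-2 term: −1/720 · (5.08854e-05 − 0.00925926) = 1.27894e-05.
Partial sum through k=2: 83.7933.
Order-3 term: 1/30240 · (5.28222e-07 − 0.00308642) = -1.02047e-07.
Partial sum through k=3: 83.7933.
Order-4 term: −1/1209600 · (1.37082e-08 − 0.00257202) = 2.12633e-09.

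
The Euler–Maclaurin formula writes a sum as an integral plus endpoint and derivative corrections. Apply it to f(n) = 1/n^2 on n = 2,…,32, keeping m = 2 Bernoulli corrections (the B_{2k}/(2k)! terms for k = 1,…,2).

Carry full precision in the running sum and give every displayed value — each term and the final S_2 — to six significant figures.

The integral term ∫_2^32 1/x^2 dx = 0.468750.
½[f(2) + f(32)] = ½[0.250000 + 0.000976562] = 0.125488.
Integral + boundary = 0.594238.
Correction k=1: B_{2}/2! · (f^{(1)}(32) − f^{(1)}(2)) = 1/12 · (-6.10352e-05 − (-0.250000)) = 0.0208282.
Partial sum through k=1: 0.615067.
Correction k=2: B_{4}/4! · (f^{(3)}(32) − f^{(3)}(2)) = −1/720 · (-7.15256e-07 − (-0.750000)) = -0.00104167.

S_2 ≈ 0.614025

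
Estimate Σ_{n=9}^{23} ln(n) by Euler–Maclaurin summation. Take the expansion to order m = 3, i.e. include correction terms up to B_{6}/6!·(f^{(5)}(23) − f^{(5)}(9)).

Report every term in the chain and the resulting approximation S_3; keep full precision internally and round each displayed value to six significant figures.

The integral term ∫_9^23 ln(x) dx = 38.3413.
Boundary: ½(f(9) + f(23)) = ½(2.19722 + 3.13549) = 2.66636.
So far: 41.0077.
Correction k=1: B_{2}/2! · (f^{(1)}(23) − f^{(1)}(9)) = 1/12 · (0.0434783 − 0.111111) = -0.00563607.
After k=1: 41.0021.
Correction k=2: B_{4}/4! · (f^{(3)}(23) − f^{(3)}(9)) = −1/720 · (0.000164379 − 0.00274348) = 3.58209e-06.
After k=2: 41.0021.
Correction k=3: B_{6}/6! · (f^{(5)}(23) − f^{(5)}(9)) = 1/30240 · (3.72883e-06 − 0.000406442) = -1.33172e-08.

S_3 ≈ 41.0021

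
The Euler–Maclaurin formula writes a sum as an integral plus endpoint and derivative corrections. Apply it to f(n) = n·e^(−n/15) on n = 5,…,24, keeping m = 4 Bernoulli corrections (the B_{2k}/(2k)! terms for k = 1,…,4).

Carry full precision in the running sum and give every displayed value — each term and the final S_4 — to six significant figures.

The integral term ∫_5^24 x·e^(−x/15) dx = 96.8499.
Boundary: ½(f(5) + f(24)) = ½(3.58266 + 4.84552) = 4.21409.
Running total after boundary: 101.064.
k=1: B_{2}/(2)! × [f^{(1)}(24) − f^{(1)}(5)] = 1/12 × (-0.121138 − 0.477688) = -0.0499021.
After k=1: 101.014.
k=2: B_{4}/(4)! × [f^{(3)}(24) − f^{(3)}(5)] = −1/720 × (0.00125625 − 0.00849222) = 1.00500e-05.
After k=2: 101.014.
k=3: B_{6}/(6)! × [f^{(5)}(24) − f^{(5)}(5)] = 1/30240 × (1.35595e-05 − 6.60506e-05) = -1.73582e-09.
After k=3: 101.014.
k=4: B_{8}/(8)! × [f^{(7)}(24) − f^{(7)}(5)] = −1/1209600 × (9.57139e-08 − 4.19369e-07) = 2.67572e-13.

S_4 ≈ 101.014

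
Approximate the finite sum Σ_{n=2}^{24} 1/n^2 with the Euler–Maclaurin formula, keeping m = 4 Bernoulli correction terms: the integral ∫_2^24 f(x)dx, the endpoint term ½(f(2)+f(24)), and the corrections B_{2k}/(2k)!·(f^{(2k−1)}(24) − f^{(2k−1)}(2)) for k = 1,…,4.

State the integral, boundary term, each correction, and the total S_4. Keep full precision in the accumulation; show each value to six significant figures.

The integral term ∫_2^24 1/x^2 dx = 0.458333.
Endpoint term: (f(2) + f(24))/2 = (0.250000 + 0.00173611)/2 = 0.125868.
So far: 0.584201.
k=1: B_{2}/(2)! × [f^{(1)}(24) − f^{(1)}(2)] = 1/12 × (-0.000144676 − (-0.250000)) = 0.0208213.
Running total after k=1: 0.605023.
k=2: B_{4}/(4)! × [f^{(3)}(24) − f^{(3)}(2)] = −1/720 × (-3.01408e-06 − (-0.750000)) = -0.00104166.
Running total after k=2: 0.603981.
k=3: B_{6}/(6)! × [f^{(5)}(24) − f^{(5)}(2)] = 1/30240 × (-1.56983e-07 − (-5.62500)) = 0.000186012.
Running total after k=3: 0.604167.
k=4: B_{8}/(8)! × [f^{(7)}(24) − f^{(7)}(2)] = −1/1209600 × (-1.52623e-08 − (-78.7500)) = -6.51042e-05.

S_4 ≈ 0.604102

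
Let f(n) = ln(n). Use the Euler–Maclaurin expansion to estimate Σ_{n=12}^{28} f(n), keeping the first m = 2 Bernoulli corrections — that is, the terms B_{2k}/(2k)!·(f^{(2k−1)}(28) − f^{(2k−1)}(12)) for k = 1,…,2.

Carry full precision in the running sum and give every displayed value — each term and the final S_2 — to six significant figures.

Integral: ∫_12^28 ln(x) dx = 47.4828.
Boundary: ½(f(12) + f(28)) = ½(2.48491 + 3.33220) = 2.90856.
Running total after boundary: 50.3914.
Correction k=1: B_{2}/2! · (f^{(1)}(28) − f^{(1)}(12)) = 1/12 · (0.0357143 − 0.0833333) = -0.00396825.
After k=1: 50.3874.
Correction k=2: B_{4}/4! · (f^{(3)}(28) − f^{(3)}(12)) = −1/720 · (9.11079e-05 − 0.00115741) = 1.48097e-06.

S_2 ≈ 50.3874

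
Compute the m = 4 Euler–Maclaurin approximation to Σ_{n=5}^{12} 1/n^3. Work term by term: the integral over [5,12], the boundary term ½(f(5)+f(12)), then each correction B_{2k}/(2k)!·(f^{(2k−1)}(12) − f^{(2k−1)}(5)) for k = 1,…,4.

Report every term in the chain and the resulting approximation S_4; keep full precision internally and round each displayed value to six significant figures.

S_4 ≈ 0.0212000

The integral term ∫_5^12 1/x^3 dx = 0.0165278.
Boundary: ½(f(5) + f(12)) = ½(0.00800000 + 0.000578704) = 0.00428935.
Integral + boundary = 0.0208171.
Order-1 term: 1/12 · (-0.000144676 − (-0.00480000)) = 0.000387944.
After k=1: 0.0212051.
Order-2 term: −1/720 · (-2.00939e-05 − (-0.00384000)) = -5.30543e-06.
After k=2: 0.0211998.
Order-3 term: 1/30240 · (-5.86071e-06 − (-0.00645120)) = 2.13140e-07.
After k=3: 0.0212000.
Order-4 term: −1/1209600 · (-2.93036e-06 − (-0.0185795)) = -1.53576e-08.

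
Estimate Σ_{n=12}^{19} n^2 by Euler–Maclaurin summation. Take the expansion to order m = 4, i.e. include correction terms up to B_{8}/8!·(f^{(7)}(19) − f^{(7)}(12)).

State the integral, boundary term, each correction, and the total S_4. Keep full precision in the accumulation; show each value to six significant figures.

The integral term ∫_12^19 x^2 dx = 1710.33.
Endpoint term: (f(12) + f(19))/2 = (144.000 + 361.000)/2 = 252.500.
So far: 1962.83.
k=1: B_{2}/(2)! × [f^{(1)}(19) − f^{(1)}(12)] = 1/12 × (38.0000 − 24.0000) = 1.16667.
After k=1: 1964.00.
k=2: B_{4}/(4)! × [f^{(3)}(19) − f^{(3)}(12)] = −1/720 × (0.00000 − 0.00000) = 0.00000.
After k=2: 1964.00.
k=3: B_{6}/(6)! × [f^{(5)}(19) − f^{(5)}(12)] = 1/30240 × (0.00000 − 0.00000) = 0.00000.
After k=3: 1964.00.
k=4: B_{8}/(8)! × [f^{(7)}(19) − f^{(7)}(12)] = −1/1209600 × (0.00000 − 0.00000) = 0.00000.

S_4 ≈ 1964.00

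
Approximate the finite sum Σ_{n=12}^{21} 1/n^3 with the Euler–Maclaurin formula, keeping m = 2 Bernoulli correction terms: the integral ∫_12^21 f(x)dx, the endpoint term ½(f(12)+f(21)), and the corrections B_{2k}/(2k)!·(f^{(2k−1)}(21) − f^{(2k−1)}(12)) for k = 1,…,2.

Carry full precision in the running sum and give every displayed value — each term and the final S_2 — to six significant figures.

S_2 ≈ 0.00269252

∫_12^21 1/x^3 dx evaluates to 0.00233844.
½[f(12) + f(21)] = ½[0.000578704 + 0.000107980] = 0.000343342.
So far: 0.00268178.
Order-1 term: 1/12 · (-1.54257e-05 − (-0.000144676)) = 1.07709e-05.
Partial sum through k=1: 0.00269255.
Order-2 term: −1/720 · (-6.99577e-07 − (-2.00939e-05)) = -2.69365e-08.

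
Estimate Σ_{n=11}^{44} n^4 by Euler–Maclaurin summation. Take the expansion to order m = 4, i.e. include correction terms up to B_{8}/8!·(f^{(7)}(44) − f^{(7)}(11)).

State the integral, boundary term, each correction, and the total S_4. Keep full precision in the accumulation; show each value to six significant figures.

The integral term ∫_11^44 x^4 dx = 3.29510e+07.
Boundary: ½(f(11) + f(44)) = ½(14641.0 + 3.74810e+06) = 1.88137e+06.
Integral + boundary = 3.48324e+07.
k=1: B_{2}/(2)! × [f^{(1)}(44) − f^{(1)}(11)] = 1/12 × (340736 − 5324.00) = 27951.0.
Running total after k=1: 3.48604e+07.
k=2: B_{4}/(4)! × [f^{(3)}(44) − f^{(3)}(11)] = −1/720 × (1056.00 − 264.000) = -1.10000.
Running total after k=2: 3.48604e+07.
k=3: B_{6}/(6)! × [f^{(5)}(44) − f^{(5)}(11)] = 1/30240 × (0.00000 − 0.00000) = 0.00000.
Running total after k=3: 3.48604e+07.
k=4: B_{8}/(8)! × [f^{(7)}(44) − f^{(7)}(11)] = −1/1209600 × (0.00000 − 0.00000) = 0.00000.

S_4 ≈ 3.48604e+07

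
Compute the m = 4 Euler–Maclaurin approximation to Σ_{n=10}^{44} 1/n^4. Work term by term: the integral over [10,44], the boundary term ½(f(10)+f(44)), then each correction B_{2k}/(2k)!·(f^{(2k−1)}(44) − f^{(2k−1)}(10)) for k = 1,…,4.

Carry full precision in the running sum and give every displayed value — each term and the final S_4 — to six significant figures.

S_4 ≈ 0.000382868

Integral: ∫_10^44 1/x^4 dx = 0.000329420.
Boundary: ½(f(10) + f(44)) = ½(0.000100000 + 2.66802e-07) = 5.01334e-05.
So far: 0.000379554.
Correction k=1: B_{2}/2! · (f^{(1)}(44) − f^{(1)}(10)) = 1/12 · (-2.42547e-08 − (-4.00000e-05)) = 3.33131e-06.
After k=1: 0.000382885.
Correction k=2: B_{4}/4! · (f^{(3)}(44) − f^{(3)}(10)) = −1/720 · (-3.75848e-10 − (-1.20000e-05)) = -1.66661e-08.
After k=2: 0.000382868.
Correction k=3: B_{6}/6! · (f^{(5)}(44) − f^{(5)}(10)) = 1/30240 · (-1.08716e-11 − (-6.72000e-06)) = 2.22222e-10.
After k=3: 0.000382869.
Correction k=4: B_{8}/8! · (f^{(7)}(44) − f^{(7)}(10)) = −1/1209600 · (-5.05397e-13 − (-6.04800e-06)) = -5.00000e-12.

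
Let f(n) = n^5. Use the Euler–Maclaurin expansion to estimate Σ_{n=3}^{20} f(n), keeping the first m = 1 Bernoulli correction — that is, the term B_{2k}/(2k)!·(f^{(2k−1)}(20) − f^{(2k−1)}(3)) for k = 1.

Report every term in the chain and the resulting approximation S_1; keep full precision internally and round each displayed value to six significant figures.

∫_3^20 x^5 dx evaluates to 1.06665e+07.
½[f(3) + f(20)] = ½[243.000 + 3.20000e+06] = 1.60012e+06.
Integral + boundary = 1.22667e+07.
Order-1 term: 1/12 · (800000 − 405.000) = 66632.9.

S_1 ≈ 1.23333e+07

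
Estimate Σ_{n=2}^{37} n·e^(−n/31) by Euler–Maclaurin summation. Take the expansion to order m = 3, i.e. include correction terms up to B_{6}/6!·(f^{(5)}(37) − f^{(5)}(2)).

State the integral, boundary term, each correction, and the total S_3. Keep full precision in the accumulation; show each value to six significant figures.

∫_2^37 x·e^(−x/31) dx evaluates to 320.057.
Boundary: ½(f(2) + f(37)) = ½(1.87504 + 11.2163) = 6.54568.
Running total after boundary: 326.603.
k=1: B_{2}/(2)! × [f^{(1)}(37) − f^{(1)}(2)] = 1/12 × (-0.0586730 − 0.877036) = -0.0779757.
Partial sum through k=1: 326.525.
k=2: B_{4}/(4)! × [f^{(3)}(37) − f^{(3)}(2)] = −1/720 × (0.000569838 − 0.00286376) = 3.18601e-06.
Partial sum through k=2: 326.525.
k=3: B_{6}/(6)! × [f^{(5)}(37) − f^{(5)}(2)] = 1/30240 × (1.24946e-06 − 5.01030e-06) = -1.24367e-10.

S_3 ≈ 326.525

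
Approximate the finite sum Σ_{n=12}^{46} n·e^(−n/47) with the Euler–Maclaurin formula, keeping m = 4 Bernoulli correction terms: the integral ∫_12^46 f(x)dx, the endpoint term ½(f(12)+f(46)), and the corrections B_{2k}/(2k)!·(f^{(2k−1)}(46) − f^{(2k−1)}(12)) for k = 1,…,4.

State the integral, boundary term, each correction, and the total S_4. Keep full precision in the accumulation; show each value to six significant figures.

S_4 ≈ 518.821

Integral: ∫_12^46 x·e^(−x/47) dx = 505.577.
Endpoint term: (f(12) + f(46))/2 = (9.29603 + 17.2864)/2 = 13.2912.
Running total after boundary: 518.869.
Order-1 term: 1/12 · (0.00799554 − 0.576881) = -0.0474071.
Running total after k=1: 518.821.
Order-2 term: −1/720 · (0.000343855 − 0.000962526) = 8.59265e-07.
Running total after k=2: 518.821.
Order-3 term: 1/30240 · (3.09684e-07 − 7.53237e-07) = -1.46678e-11.
Running total after k=3: 518.821.
Order-4 term: −1/1209600 · (2.09917e-10 − 4.84720e-10) = 2.27185e-16.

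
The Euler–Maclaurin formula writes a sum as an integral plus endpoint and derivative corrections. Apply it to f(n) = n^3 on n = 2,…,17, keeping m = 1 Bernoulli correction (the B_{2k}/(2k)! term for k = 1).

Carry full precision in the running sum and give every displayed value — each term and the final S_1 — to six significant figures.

S_1 ≈ 23408.0

The integral term ∫_2^17 x^3 dx = 20876.2.
Boundary: ½(f(2) + f(17)) = ½(8.00000 + 4913.00) = 2460.50.
Running total after boundary: 23336.8.
k=1: B_{2}/(2)! × [f^{(1)}(17) − f^{(1)}(2)] = 1/12 × (867.000 − 12.0000) = 71.2500.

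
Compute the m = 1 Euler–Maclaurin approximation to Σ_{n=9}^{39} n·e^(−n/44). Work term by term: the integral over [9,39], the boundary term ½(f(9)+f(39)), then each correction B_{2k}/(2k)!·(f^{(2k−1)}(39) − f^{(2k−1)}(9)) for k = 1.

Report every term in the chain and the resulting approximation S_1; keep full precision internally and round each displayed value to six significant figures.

The integral term ∫_9^39 x·e^(−x/44) dx = 395.443.
½[f(9) + f(39)] = ½[7.33516 + 16.0739] = 11.7045.
Running total after boundary: 407.148.
k=1: B_{2}/(2)! × [f^{(1)}(39) − f^{(1)}(9)] = 1/12 × (0.0468354 − 0.648310) = -0.0501228.

S_1 ≈ 407.097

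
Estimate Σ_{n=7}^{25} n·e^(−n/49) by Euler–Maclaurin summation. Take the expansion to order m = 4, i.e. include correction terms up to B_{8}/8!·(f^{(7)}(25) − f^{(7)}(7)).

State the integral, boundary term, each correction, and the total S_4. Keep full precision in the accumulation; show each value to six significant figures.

The integral term ∫_7^25 x·e^(−x/49) dx = 201.760.
½[f(7) + f(25)] = ½[6.06815 + 15.0093] = 10.5387.
Running total after boundary: 212.299.
Correction k=1: B_{2}/2! · (f^{(1)}(25) − f^{(1)}(7)) = 1/12 · (0.294060 − 0.743038) = -0.0374148.
Partial sum through k=1: 212.262.
Correction k=2: B_{4}/4! · (f^{(3)}(25) − f^{(3)}(7)) = −1/720 · (0.000622577 − 0.00103157) = 5.68043e-07.
Partial sum through k=2: 212.262.
Correction k=3: B_{6}/6! · (f^{(5)}(25) − f^{(5)}(7)) = 1/30240 · (4.67588e-07 − 7.30389e-07) = -8.69052e-12.
Partial sum through k=3: 212.262.
Correction k=4: B_{8}/8! · (f^{(7)}(25) − f^{(7)}(7)) = −1/1209600 · (2.81498e-10 − 4.29462e-10) = 1.22324e-16.

S_4 ≈ 212.262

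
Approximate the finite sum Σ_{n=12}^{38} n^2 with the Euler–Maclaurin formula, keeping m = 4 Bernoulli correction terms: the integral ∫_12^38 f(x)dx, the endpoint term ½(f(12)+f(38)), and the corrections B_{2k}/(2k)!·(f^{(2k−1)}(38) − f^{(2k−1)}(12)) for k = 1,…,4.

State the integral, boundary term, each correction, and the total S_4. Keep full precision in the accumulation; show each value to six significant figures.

The integral term ∫_12^38 x^2 dx = 17714.7.
Boundary: ½(f(12) + f(38)) = ½(144.000 + 1444.00) = 794.000.
So far: 18508.7.
Order-1 term: 1/12 · (76.0000 − 24.0000) = 4.33333.
After k=1: 18513.0.
Order-2 term: −1/720 · (0.00000 − 0.00000) = 0.00000.
After k=2: 18513.0.
Order-3 term: 1/30240 · (0.00000 − 0.00000) = 0.00000.
After k=3: 18513.0.
Order-4 term: −1/1209600 · (0.00000 − 0.00000) = 0.00000.

S_4 ≈ 18513.0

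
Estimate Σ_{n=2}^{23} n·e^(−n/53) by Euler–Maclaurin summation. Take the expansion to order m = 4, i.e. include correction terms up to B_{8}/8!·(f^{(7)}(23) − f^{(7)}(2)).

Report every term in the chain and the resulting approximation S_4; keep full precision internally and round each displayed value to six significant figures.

Integral: ∫_2^23 x·e^(−x/53) dx = 197.161.
Endpoint term: (f(2) + f(23))/2 = (1.92593 + 14.9025)/2 = 8.41424.
So far: 205.575.
k=1: B_{2}/(2)! × [f^{(1)}(23) − f^{(1)}(2)] = 1/12 × (0.366757 − 0.926629) = -0.0466560.
Running total after k=1: 205.528.
k=2: B_{4}/(4)! × [f^{(3)}(23) − f^{(3)}(2)] = −1/720 × (0.000591894 − 0.00101551) = 5.88354e-07.
Running total after k=2: 205.528.
k=3: B_{6}/(6)! × [f^{(5)}(23) − f^{(5)}(2)] = 1/30240 × (3.74946e-07 − 6.05603e-07) = -7.62755e-12.
Running total after k=3: 205.528.
k=4: B_{8}/(8)! × [f^{(7)}(23) − f^{(7)}(2)] = −1/1209600 × (1.91947e-10 − 3.02487e-10) = 9.13859e-17.

S_4 ≈ 205.528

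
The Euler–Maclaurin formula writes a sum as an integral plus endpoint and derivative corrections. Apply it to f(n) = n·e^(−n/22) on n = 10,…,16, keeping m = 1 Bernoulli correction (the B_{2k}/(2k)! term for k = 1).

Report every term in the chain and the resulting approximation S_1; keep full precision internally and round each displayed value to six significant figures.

S_1 ≈ 49.8999

The integral term ∫_10^16 x·e^(−x/22) dx = 42.8783.
Boundary: ½(f(10) + f(16)) = ½(6.34736 + 7.73160) = 7.03948.
Integral + boundary = 49.9178.
Order-1 term: 1/12 · (0.131789 − 0.346220) = -0.0178693.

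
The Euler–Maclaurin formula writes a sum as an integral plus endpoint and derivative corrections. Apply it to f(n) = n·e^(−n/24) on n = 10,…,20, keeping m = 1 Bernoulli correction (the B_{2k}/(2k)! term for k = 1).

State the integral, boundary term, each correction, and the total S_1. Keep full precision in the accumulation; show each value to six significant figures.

Integral: ∫_10^20 x·e^(−x/24) dx = 79.0046.
Endpoint term: (f(10) + f(20))/2 = (6.59241 + 8.69196)/2 = 7.64219.
Integral + boundary = 86.6468.
Correction k=1: B_{2}/2! · (f^{(1)}(20) − f^{(1)}(10)) = 1/12 · (0.0724330 − 0.384557) = -0.0260103.

S_1 ≈ 86.6208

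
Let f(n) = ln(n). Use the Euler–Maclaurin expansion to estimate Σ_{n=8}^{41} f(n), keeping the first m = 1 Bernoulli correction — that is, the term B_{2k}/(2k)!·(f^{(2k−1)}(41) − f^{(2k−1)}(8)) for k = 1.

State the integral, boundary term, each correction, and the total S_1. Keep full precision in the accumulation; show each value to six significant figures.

S_1 ≈ 105.509

∫_8^41 ln(x) dx evaluates to 102.621.
Boundary: ½(f(8) + f(41)) = ½(2.07944 + 3.71357) = 2.89651.
So far: 105.517.
Correction k=1: B_{2}/2! · (f^{(1)}(41) − f^{(1)}(8)) = 1/12 · (0.0243902 − 0.125000) = -0.00838415.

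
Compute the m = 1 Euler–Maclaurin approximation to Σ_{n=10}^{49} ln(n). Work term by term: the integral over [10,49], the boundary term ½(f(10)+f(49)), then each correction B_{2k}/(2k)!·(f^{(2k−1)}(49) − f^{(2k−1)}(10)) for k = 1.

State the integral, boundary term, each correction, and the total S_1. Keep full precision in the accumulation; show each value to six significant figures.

S_1 ≈ 131.764

Integral: ∫_10^49 ln(x) dx = 128.673.
½[f(10) + f(49)] = ½[2.30259 + 3.89182] = 3.09720.
Integral + boundary = 131.771.
Correction k=1: B_{2}/2! · (f^{(1)}(49) − f^{(1)}(10)) = 1/12 · (0.0204082 − 0.100000) = -0.00663265.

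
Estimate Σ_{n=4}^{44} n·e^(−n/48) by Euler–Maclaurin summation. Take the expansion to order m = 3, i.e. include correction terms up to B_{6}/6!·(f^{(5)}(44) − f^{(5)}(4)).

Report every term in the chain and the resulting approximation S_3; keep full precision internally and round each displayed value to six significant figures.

∫_4^44 x·e^(−x/48) dx evaluates to 530.695.
½[f(4) + f(44)] = ½[3.68018 + 17.5934] = 10.6368.
Running total after boundary: 541.332.
k=1: B_{2}/(2)! × [f^{(1)}(44) − f^{(1)}(4)] = 1/12 × (0.0333208 − 0.843374) = -0.0675044.
Partial sum through k=1: 541.264.
k=2: B_{4}/(4)! × [f^{(3)}(44) − f^{(3)}(4)] = −1/720 × (0.000361554 − 0.00116470) = 1.11548e-06.
Partial sum through k=2: 541.264.
k=3: B_{6}/(6)! × [f^{(5)}(44) − f^{(5)}(4)] = 1/30240 × (3.07572e-07 − 8.52147e-07) = -1.80084e-11.

S_3 ≈ 541.264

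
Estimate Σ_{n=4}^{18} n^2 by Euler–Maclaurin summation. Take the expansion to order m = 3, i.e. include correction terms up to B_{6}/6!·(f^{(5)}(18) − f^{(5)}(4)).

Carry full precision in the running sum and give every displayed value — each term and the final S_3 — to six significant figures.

∫_4^18 x^2 dx evaluates to 1922.67.
Boundary: ½(f(4) + f(18)) = ½(16.0000 + 324.000) = 170.000.
So far: 2092.67.
k=1: B_{2}/(2)! × [f^{(1)}(18) − f^{(1)}(4)] = 1/12 × (36.0000 − 8.00000) = 2.33333.
Partial sum through k=1: 2095.00.
k=2: B_{4}/(4)! × [f^{(3)}(18) − f^{(3)}(4)] = −1/720 × (0.00000 − 0.00000) = 0.00000.
Partial sum through k=2: 2095.00.
k=3: B_{6}/(6)! × [f^{(5)}(18) − f^{(5)}(4)] = 1/30240 × (0.00000 − 0.00000) = 0.00000.

S_3 ≈ 2095.00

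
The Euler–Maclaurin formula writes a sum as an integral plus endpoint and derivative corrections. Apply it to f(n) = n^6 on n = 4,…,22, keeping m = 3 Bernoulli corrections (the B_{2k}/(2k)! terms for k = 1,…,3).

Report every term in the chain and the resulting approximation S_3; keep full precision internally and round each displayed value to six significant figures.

The integral term ∫_4^22 x^6 dx = 3.56335e+08.
Endpoint term: (f(4) + f(22))/2 = (4096.00 + 1.13380e+08)/2 = 5.66920e+07.
Integral + boundary = 4.13027e+08.
k=1: B_{2}/(2)! × [f^{(1)}(22) − f^{(1)}(4)] = 1/12 × (3.09218e+07 − 6144.00) = 2.57630e+06.
Running total after k=1: 4.15603e+08.
k=2: B_{4}/(4)! × [f^{(3)}(22) − f^{(3)}(4)] = −1/720 × (1.27776e+06 − 7680.00) = -1764.00.
Running total after k=2: 4.15601e+08.
k=3: B_{6}/(6)! × [f^{(5)}(22) − f^{(5)}(4)] = 1/30240 × (15840.0 − 2880.00) = 0.428571.

S_3 ≈ 4.15601e+08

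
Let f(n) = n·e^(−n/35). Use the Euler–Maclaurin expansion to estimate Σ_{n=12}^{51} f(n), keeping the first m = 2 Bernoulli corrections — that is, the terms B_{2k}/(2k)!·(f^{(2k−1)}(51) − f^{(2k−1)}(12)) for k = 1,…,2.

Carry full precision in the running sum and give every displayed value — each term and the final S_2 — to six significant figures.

∫_12^51 x·e^(−x/35) dx evaluates to 466.490.
Endpoint term: (f(12) + f(51))/2 = (8.51688 + 11.8779)/2 = 10.1974.
Running total after boundary: 476.688.
Order-1 term: 1/12 · (-0.106469 − 0.466400) = -0.0477391.
Partial sum through k=1: 476.640.
Order-2 term: −1/720 · (0.000293333 − 0.00153949) = 1.73078e-06.

S_2 ≈ 476.640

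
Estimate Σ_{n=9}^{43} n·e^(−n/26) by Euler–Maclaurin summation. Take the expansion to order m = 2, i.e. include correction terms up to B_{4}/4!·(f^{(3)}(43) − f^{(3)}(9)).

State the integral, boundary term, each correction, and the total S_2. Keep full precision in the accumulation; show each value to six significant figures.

S_2 ≈ 307.770

∫_9^43 x·e^(−x/26) dx evaluates to 300.522.
½[f(9) + f(43)] = ½[6.36663 + 8.22644] = 7.29654.
Integral + boundary = 307.819.
Correction k=1: B_{2}/2! · (f^{(1)}(43) − f^{(1)}(9)) = 1/12 · (-0.125089 − 0.462533) = -0.0489685.
Running total after k=1: 307.770.
Correction k=2: B_{4}/4! · (f^{(3)}(43) − f^{(3)}(9)) = −1/720 · (0.000380971 − 0.00277713) = 3.32800e-06.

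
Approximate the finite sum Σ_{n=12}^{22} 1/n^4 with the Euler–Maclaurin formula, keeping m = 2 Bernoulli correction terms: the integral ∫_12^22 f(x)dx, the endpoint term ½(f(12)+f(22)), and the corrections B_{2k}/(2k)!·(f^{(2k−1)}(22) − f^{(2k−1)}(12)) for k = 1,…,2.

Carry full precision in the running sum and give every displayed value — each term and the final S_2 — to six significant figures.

S_2 ≈ 0.000189114

The integral term ∫_12^22 1/x^4 dx = 0.000161596.
½[f(12) + f(22)] = ½[4.82253e-05 + 4.26883e-06] = 2.62471e-05.
Running total after boundary: 0.000187844.
k=1: B_{2}/(2)! × [f^{(1)}(22) − f^{(1)}(12)] = 1/12 × (-7.76152e-07 − (-1.60751e-05)) = 1.27491e-06.
After k=1: 0.000189118.
k=2: B_{4}/(4)! × [f^{(3)}(22) − f^{(3)}(12)] = −1/720 × (-4.81086e-08 − (-3.34898e-06)) = -4.58454e-09.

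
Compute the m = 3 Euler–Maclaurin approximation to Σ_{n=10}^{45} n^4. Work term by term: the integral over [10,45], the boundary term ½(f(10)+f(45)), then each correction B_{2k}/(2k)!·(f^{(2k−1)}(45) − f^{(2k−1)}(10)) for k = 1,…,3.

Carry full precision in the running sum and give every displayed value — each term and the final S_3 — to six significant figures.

Integral: ∫_10^45 x^4 dx = 3.68856e+07.
½[f(10) + f(45)] = ½[10000.0 + 4.10062e+06] = 2.05531e+06.
So far: 3.89409e+07.
Order-1 term: 1/12 · (364500 − 4000.00) = 30041.7.
After k=1: 3.89710e+07.
Order-2 term: −1/720 · (1080.00 − 240.000) = -1.16667.
After k=2: 3.89710e+07.
Order-3 term: 1/30240 · (0.00000 − 0.00000) = 0.00000.

S_3 ≈ 3.89710e+07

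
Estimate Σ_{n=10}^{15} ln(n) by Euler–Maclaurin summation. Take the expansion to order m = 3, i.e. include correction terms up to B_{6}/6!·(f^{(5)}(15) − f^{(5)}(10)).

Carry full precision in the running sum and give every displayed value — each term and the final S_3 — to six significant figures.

The integral term ∫_10^15 ln(x) dx = 12.5949.
Boundary: ½(f(10) + f(15)) = ½(2.30259 + 2.70805) = 2.50532.
Integral + boundary = 15.1002.
k=1: B_{2}/(2)! × [f^{(1)}(15) − f^{(1)}(10)] = 1/12 × (0.0666667 − 0.100000) = -0.00277778.
After k=1: 15.0974.
k=2: B_{4}/(4)! × [f^{(3)}(15) − f^{(3)}(10)] = −1/720 × (0.000592593 − 0.00200000) = 1.95473e-06.
After k=2: 15.0974.
k=3: B_{6}/(6)! × [f^{(5)}(15) − f^{(5)}(10)] = 1/30240 × (3.16049e-05 − 0.000240000) = -6.89137e-09.

S_3 ≈ 15.0974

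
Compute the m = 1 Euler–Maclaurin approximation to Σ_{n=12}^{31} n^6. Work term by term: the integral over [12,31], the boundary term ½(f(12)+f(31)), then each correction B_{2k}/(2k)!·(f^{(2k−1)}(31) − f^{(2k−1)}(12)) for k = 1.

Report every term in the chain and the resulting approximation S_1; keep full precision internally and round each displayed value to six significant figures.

∫_12^31 x^6 dx evaluates to 3.92525e+09.
Endpoint term: (f(12) + f(31))/2 = (2.98598e+06 + 8.87504e+08)/2 = 4.45245e+08.
Integral + boundary = 4.37050e+09.
Correction k=1: B_{2}/2! · (f^{(1)}(31) − f^{(1)}(12)) = 1/12 · (1.71775e+08 − 1.49299e+06) = 1.41902e+07.

S_1 ≈ 4.38469e+09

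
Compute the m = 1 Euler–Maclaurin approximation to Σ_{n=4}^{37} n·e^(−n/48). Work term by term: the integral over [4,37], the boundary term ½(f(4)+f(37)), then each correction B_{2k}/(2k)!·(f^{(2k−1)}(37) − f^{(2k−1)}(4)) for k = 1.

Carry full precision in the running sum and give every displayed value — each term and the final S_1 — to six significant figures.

Integral: ∫_4^37 x·e^(−x/48) dx = 408.911.
Endpoint term: (f(4) + f(37))/2 = (3.68018 + 17.1172)/2 = 10.3987.
Integral + boundary = 419.310.
k=1: B_{2}/(2)! × [f^{(1)}(37) − f^{(1)}(4)] = 1/12 × (0.106019 − 0.843374) = -0.0614463.

S_1 ≈ 419.248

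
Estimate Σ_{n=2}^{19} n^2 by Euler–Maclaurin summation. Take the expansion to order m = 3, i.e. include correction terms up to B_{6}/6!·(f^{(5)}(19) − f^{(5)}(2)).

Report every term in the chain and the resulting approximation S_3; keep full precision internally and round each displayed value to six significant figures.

S_3 ≈ 2469.00

Integral: ∫_2^19 x^2 dx = 2283.67.
Boundary: ½(f(2) + f(19)) = ½(4.00000 + 361.000) = 182.500.
Integral + boundary = 2466.17.
k=1: B_{2}/(2)! × [f^{(1)}(19) − f^{(1)}(2)] = 1/12 × (38.0000 − 4.00000) = 2.83333.
Partial sum through k=1: 2469.00.
k=2: B_{4}/(4)! × [f^{(3)}(19) − f^{(3)}(2)] = −1/720 × (0.00000 − 0.00000) = 0.00000.
Partial sum through k=2: 2469.00.
k=3: B_{6}/(6)! × [f^{(5)}(19) − f^{(5)}(2)] = 1/30240 × (0.00000 − 0.00000) = 0.00000.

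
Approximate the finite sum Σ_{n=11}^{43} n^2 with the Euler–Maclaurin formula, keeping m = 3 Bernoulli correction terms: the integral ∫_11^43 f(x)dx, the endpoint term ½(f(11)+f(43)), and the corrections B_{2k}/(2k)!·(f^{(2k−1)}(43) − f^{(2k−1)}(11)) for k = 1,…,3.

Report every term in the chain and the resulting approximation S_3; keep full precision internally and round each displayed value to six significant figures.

S_3 ≈ 27049.0

∫_11^43 x^2 dx evaluates to 26058.7.
½[f(11) + f(43)] = ½[121.000 + 1849.00] = 985.000.
Integral + boundary = 27043.7.
Order-1 term: 1/12 · (86.0000 − 22.0000) = 5.33333.
After k=1: 27049.0.
Order-2 term: −1/720 · (0.00000 − 0.00000) = 0.00000.
After k=2: 27049.0.
Order-3 term: 1/30240 · (0.00000 − 0.00000) = 0.00000.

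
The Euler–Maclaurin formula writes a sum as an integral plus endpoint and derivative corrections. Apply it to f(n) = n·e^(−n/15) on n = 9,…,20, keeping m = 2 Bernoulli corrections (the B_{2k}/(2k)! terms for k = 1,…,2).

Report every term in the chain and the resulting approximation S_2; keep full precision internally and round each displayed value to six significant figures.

Integral: ∫_9^20 x·e^(−x/15) dx = 59.1837.
Endpoint term: (f(9) + f(20))/2 = (4.93930 + 5.27194)/2 = 5.10562.
So far: 64.2893.
k=1: B_{2}/(2)! × [f^{(1)}(20) − f^{(1)}(9)] = 1/12 × (-0.0878657 − 0.219525) = -0.0256159.
Running total after k=1: 64.2637.
k=2: B_{4}/(4)! × [f^{(3)}(20) − f^{(3)}(9)] = −1/720 × (0.00195257 − 0.00585399) = 5.41864e-06.

S_2 ≈ 64.2637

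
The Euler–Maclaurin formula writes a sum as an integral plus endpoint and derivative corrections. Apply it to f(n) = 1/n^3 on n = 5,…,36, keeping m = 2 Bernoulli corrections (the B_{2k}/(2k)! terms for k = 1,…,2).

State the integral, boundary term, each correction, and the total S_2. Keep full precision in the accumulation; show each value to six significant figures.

∫_5^36 1/x^3 dx evaluates to 0.0196142.
Endpoint term: (f(5) + f(36))/2 = (0.00800000 + 2.14335e-05)/2 = 0.00401072.
Integral + boundary = 0.0236249.
k=1: B_{2}/(2)! × [f^{(1)}(36) − f^{(1)}(5)] = 1/12 × (-1.78612e-06 − (-0.00480000)) = 0.000399851.
Running total after k=1: 0.0240248.
k=2: B_{4}/(4)! × [f^{(3)}(36) − f^{(3)}(5)] = −1/720 × (-2.75636e-08 − (-0.00384000)) = -5.33330e-06.

S_2 ≈ 0.0240194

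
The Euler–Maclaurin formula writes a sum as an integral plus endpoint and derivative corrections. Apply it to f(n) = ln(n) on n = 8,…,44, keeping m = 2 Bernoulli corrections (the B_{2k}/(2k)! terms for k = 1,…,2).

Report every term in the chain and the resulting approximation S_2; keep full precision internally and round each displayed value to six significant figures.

The integral term ∫_8^44 ln(x) dx = 113.869.
½[f(8) + f(44)] = ½[2.07944 + 3.78419] = 2.93182.
Running total after boundary: 116.801.
Correction k=1: B_{2}/2! · (f^{(1)}(44) − f^{(1)}(8)) = 1/12 · (0.0227273 − 0.125000) = -0.00852273.
Partial sum through k=1: 116.792.
Correction k=2: B_{4}/4! · (f^{(3)}(44) − f^{(3)}(8)) = −1/720 · (2.34786e-05 − 0.00390625) = 5.39274e-06.

S_2 ≈ 116.792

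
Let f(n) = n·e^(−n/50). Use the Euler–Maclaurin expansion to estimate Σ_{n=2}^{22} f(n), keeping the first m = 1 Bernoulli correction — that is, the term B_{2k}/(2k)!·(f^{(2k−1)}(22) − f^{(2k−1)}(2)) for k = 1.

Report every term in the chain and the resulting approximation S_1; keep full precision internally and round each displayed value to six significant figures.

S_1 ≈ 187.520

The integral term ∫_2^22 x·e^(−x/50) dx = 179.521.
Boundary: ½(f(2) + f(22)) = ½(1.92158 + 14.1688) = 8.04519.
Integral + boundary = 187.567.
k=1: B_{2}/(2)! × [f^{(1)}(22) − f^{(1)}(2)] = 1/12 × (0.360660 − 0.922358) = -0.0468081.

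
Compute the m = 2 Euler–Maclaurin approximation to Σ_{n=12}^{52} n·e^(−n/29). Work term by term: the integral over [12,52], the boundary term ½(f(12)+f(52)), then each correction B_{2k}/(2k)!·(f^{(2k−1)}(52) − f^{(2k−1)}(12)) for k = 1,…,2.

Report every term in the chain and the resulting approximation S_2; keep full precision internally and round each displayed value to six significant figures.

S_2 ≈ 403.370

∫_12^52 x·e^(−x/29) dx evaluates to 395.119.
Endpoint term: (f(12) + f(52))/2 = (7.93365 + 8.65503)/2 = 8.29434.
Running total after boundary: 403.413.
k=1: B_{2}/(2)! × [f^{(1)}(52) − f^{(1)}(12)] = 1/12 × (-0.132006 − 0.387563) = -0.0432975.
Partial sum through k=1: 403.370.
k=2: B_{4}/(4)! × [f^{(3)}(52) − f^{(3)}(12)] = −1/720 × (0.000238858 − 0.00203310) = 2.49201e-06.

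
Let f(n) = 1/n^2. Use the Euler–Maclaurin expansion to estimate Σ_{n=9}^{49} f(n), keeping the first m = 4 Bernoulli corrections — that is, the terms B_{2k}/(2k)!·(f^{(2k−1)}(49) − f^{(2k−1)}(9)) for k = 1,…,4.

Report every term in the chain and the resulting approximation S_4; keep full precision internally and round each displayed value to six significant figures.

The integral term ∫_9^49 1/x^2 dx = 0.0907029.
Boundary: ½(f(9) + f(49)) = ½(0.0123457 + 0.000416493) = 0.00638109.
So far: 0.0970840.
Order-1 term: 1/12 · (-1.69997e-05 − (-0.00274348)) = 0.000227207.
Running total after k=1: 0.0973112.
Order-2 term: −1/720 · (-8.49632e-08 − (-0.000406442)) = -5.64385e-07.
Running total after k=2: 0.0973107.
Order-3 term: 1/30240 · (-1.06160e-09 − (-0.000150534)) = 4.97794e-09.
Running total after k=3: 0.0973107.
Order-4 term: −1/1209600 · (-2.47603e-11 − (-0.000104073)) = -8.60391e-11.

S_4 ≈ 0.0973107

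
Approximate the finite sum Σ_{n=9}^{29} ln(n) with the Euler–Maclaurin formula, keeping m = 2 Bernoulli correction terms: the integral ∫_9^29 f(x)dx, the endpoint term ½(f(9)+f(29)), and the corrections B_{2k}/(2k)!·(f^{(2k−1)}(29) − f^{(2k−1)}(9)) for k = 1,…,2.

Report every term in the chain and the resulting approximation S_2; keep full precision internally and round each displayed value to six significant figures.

S_2 ≈ 60.6524

The integral term ∫_9^29 ln(x) dx = 57.8766.
½[f(9) + f(29)] = ½[2.19722 + 3.36730] = 2.78226.
So far: 60.6588.
Order-1 term: 1/12 · (0.0344828 − 0.111111) = -0.00638570.
After k=1: 60.6524.
Order-2 term: −1/720 · (8.20042e-05 − 0.00274348) = 3.69650e-06.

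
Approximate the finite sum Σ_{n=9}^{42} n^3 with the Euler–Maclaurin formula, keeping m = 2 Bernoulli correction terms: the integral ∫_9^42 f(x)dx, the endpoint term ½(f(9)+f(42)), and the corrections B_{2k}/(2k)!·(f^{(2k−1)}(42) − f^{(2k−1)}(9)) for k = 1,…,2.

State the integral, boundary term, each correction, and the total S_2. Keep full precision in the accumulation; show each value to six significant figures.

S_2 ≈ 814113

Integral: ∫_9^42 x^3 dx = 776284.
½[f(9) + f(42)] = ½[729.000 + 74088.0] = 37408.5.
Integral + boundary = 813692.
k=1: B_{2}/(2)! × [f^{(1)}(42) − f^{(1)}(9)] = 1/12 × (5292.00 − 243.000) = 420.750.
Running total after k=1: 814113.
k=2: B_{4}/(4)! × [f^{(3)}(42) − f^{(3)}(9)] = −1/720 × (6.00000 − 6.00000) = 0.00000.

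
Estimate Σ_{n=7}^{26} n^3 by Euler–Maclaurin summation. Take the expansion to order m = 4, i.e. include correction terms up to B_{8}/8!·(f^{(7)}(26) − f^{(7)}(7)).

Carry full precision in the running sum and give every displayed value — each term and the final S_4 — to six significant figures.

S_4 ≈ 122760

Integral: ∫_7^26 x^3 dx = 113644.
Endpoint term: (f(7) + f(26))/2 = (343.000 + 17576.0)/2 = 8959.50.
So far: 122603.
k=1: B_{2}/(2)! × [f^{(1)}(26) − f^{(1)}(7)] = 1/12 × (2028.00 − 147.000) = 156.750.
After k=1: 122760.
k=2: B_{4}/(4)! × [f^{(3)}(26) − f^{(3)}(7)] = −1/720 × (6.00000 − 6.00000) = 0.00000.
After k=2: 122760.
k=3: B_{6}/(6)! × [f^{(5)}(26) − f^{(5)}(7)] = 1/30240 × (0.00000 − 0.00000) = 0.00000.
After k=3: 122760.
k=4: B_{8}/(8)! × [f^{(7)}(26) − f^{(7)}(7)] = −1/1209600 × (0.00000 − 0.00000) = 0.00000.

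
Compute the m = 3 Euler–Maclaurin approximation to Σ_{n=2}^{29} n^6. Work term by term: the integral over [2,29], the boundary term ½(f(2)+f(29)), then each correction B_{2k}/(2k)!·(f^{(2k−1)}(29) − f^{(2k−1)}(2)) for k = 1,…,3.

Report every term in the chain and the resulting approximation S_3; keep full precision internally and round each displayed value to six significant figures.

S_3 ≈ 2.77193e+09

The integral term ∫_2^29 x^6 dx = 2.46427e+09.
½[f(2) + f(29)] = ½[64.0000 + 5.94823e+08] = 2.97412e+08.
So far: 2.76168e+09.
Order-1 term: 1/12 · (1.23067e+08 − 192.000) = 1.02556e+07.
Running total after k=1: 2.77194e+09.
Order-2 term: −1/720 · (2.92668e+06 − 960.000) = -4063.50.
Running total after k=2: 2.77193e+09.
Order-3 term: 1/30240 · (20880.0 − 1440.00) = 0.642857.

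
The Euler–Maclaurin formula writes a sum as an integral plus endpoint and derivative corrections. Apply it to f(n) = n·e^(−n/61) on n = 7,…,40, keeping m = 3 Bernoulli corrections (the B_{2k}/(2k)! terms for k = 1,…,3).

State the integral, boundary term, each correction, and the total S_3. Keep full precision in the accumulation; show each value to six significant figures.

S_3 ≈ 513.824

Integral: ∫_7^40 x·e^(−x/61) dx = 500.374.
Boundary: ½(f(7) + f(40)) = ½(6.24110 + 20.7624) = 13.5017.
Running total after boundary: 513.875.
Correction k=1: B_{2}/2! · (f^{(1)}(40) − f^{(1)}(7)) = 1/12 · (0.178692 − 0.789272) = -0.0508817.
After k=1: 513.824.
Correction k=2: B_{4}/4! · (f^{(3)}(40) − f^{(3)}(7)) = −1/720 · (0.000327012 − 0.000691331) = 5.05999e-07.
After k=2: 513.824.
Correction k=3: B_{6}/6! · (f^{(5)}(40) − f^{(5)}(7)) = 1/30240 · (1.62860e-07 − 3.14579e-07) = -5.01718e-12.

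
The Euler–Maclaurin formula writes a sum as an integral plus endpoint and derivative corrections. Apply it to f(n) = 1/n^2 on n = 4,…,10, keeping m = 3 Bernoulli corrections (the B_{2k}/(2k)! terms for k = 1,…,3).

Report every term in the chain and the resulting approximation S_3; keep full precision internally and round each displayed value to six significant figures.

The integral term ∫_4^10 1/x^2 dx = 0.150000.
Endpoint term: (f(4) + f(10))/2 = (0.0625000 + 0.0100000)/2 = 0.0362500.
Integral + boundary = 0.186250.
k=1: B_{2}/(2)! × [f^{(1)}(10) − f^{(1)}(4)] = 1/12 × (-0.00200000 − (-0.0312500)) = 0.00243750.
Running total after k=1: 0.188688.
k=2: B_{4}/(4)! × [f^{(3)}(10) − f^{(3)}(4)] = −1/720 × (-0.000240000 − (-0.0234375)) = -3.22188e-05.
Running total after k=2: 0.188655.
k=3: B_{6}/(6)! × [f^{(5)}(10) − f^{(5)}(4)] = 1/30240 × (-7.20000e-05 − (-0.0439453)) = 1.45084e-06.

S_3 ≈ 0.188657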